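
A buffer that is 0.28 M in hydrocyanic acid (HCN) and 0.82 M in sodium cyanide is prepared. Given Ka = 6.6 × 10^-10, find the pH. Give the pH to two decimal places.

pH = 9.65

pKa = −log(6.6 × 10^-10) = 9.180
pH = pKa + log([A⁻]/[HA]) = 9.180 + log(0.82/0.28)
pH = 9.180 + (+0.467) = 9.65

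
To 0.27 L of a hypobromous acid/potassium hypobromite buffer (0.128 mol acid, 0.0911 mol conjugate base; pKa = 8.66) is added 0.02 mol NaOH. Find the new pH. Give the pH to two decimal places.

After neutralization: n(HOBr) = 0.108 mol, n(OBr-) = 0.111 mol.
pH = pKa + log([A⁻]/[HA]) = 8.66 + log(0.111/0.108) = 8.66 +0.012

pH = 8.67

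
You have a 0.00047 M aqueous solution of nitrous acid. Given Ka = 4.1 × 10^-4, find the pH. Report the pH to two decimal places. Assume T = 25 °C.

pH = 3.55

HNO2 ⇌ NO2- + H+
From the ICE table, Ka = [H+]²/(0.00047 − [H+]) = 4.1 × 10^-4.
Here C₀/Ka ≈ 1.15, so the small-[H+] approximation fails. Use the quadratic:
[H+] = [−0.00041 + √(0.00041² + 7.71e-07)]/2 = 2.79 × 10^-4 M
pH = −log(2.79 × 10^-4) = 3.55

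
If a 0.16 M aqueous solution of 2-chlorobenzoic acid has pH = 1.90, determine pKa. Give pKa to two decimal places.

[H+] = 10^(-1.90) = 1.26 × 10^-2 M
At equilibrium [HA] = 0.16 − 1.26 × 10^-2 = 1.47 × 10^-1 M
Ka = [H+][A-]/[HA] = (1.26 × 10^-2)² / 1.47 × 10^-1 = 1.08 × 10^-3
pKa = -log(1.08 × 10^-3) = 2.97

pKa = 2.97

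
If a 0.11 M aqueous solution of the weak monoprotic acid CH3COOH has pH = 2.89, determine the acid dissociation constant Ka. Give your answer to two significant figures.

Ka = 1.5 × 10^-5

[H+] = 10^(-2.89) = 1.29 × 10^-3 M
At equilibrium [HA] = 0.11 − 1.29 × 10^-3 = 1.09 × 10^-1 M
Ka = [H+][A-]/[HA] = (1.29 × 10^-3)² / 1.09 × 10^-1 = 1.5 × 10^-5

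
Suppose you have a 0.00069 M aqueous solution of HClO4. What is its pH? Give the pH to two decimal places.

HClO4 is a strong acid and dissociates completely, so [H+] = 0.00069 M.
pH = -log(0.00069) = 3.16

pH = 3.16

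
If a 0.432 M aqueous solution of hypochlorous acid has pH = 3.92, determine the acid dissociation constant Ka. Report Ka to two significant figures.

[H+] = 10^(-3.92) = 1.20 × 10^-4 M
At equilibrium [HA] = 0.432 − 1.20 × 10^-4 = 4.32 × 10^-1 M
Ka = [H+][A-]/[HA] = (1.20 × 10^-4)² / 4.32 × 10^-1 = 3.3 × 10^-8

Ka = 3.3 × 10^-8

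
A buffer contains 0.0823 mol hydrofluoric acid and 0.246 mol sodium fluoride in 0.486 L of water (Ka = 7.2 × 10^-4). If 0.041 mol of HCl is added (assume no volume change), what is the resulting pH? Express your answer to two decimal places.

Added H+ converts F- to HF: HF → 0.123 mol, F- → 0.205 mol.
pKa = −log(7.2 × 10^-4) = 3.143
Henderson–Hasselbalch with mole ratio 0.205/0.123: pH = 3.143 + (+0.222)

pH = 3.36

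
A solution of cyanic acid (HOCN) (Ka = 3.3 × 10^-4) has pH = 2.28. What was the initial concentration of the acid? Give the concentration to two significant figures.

[H+] = 10^(-2.28) = 5.25 × 10^-3 M = x
Ka = x²/(C₀ − x) ⇒ C₀ = x + x²/Ka
C₀ = 5.25 × 10^-3 + (5.25 × 10^-3)²/(3.3 × 10^-4) = 8.88 × 10^-2 M

C₀ = 8.9 × 10^-2 M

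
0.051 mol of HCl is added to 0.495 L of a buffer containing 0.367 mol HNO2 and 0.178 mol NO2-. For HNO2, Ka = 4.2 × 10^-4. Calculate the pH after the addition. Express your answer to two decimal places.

pH = 2.86

Added H+ converts NO2- to HNO2: HNO2 → 0.418 mol, NO2- → 0.127 mol.
pKa = −log(4.2 × 10^-4) = 3.377
pH = pKa + log([A⁻]/[HA]) = 3.377 + log(0.127/0.418) = 3.377 -0.517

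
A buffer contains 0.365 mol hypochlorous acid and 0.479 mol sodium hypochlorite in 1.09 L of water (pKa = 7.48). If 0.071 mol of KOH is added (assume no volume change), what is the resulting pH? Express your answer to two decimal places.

After neutralization: n(HOCl) = 0.294 mol, n(OCl-) = 0.55 mol.
pH = pKa + log(n_OCl-/n_HOCl) = 7.48 + log(0.55/0.294) = 7.48 + (+0.272)

pH = 7.75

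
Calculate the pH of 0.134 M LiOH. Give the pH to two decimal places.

pH = 13.13

LiOH is a strong base; [OH-] = 0.134 M.
pOH = -log(0.134) = 0.87
pH = 14.00 - 0.87 = 13.13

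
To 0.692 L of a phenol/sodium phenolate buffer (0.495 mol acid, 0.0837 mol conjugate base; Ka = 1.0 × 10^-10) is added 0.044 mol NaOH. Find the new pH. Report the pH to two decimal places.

pH = 9.45

After neutralization: n(C6H5OH) = 0.451 mol, n(C6H5O-) = 0.128 mol.
pKa = −log(1.0 × 10^-10) = 10.000
Henderson–Hasselbalch with mole ratio 0.128/0.451: pH = 10.000 + (-0.547)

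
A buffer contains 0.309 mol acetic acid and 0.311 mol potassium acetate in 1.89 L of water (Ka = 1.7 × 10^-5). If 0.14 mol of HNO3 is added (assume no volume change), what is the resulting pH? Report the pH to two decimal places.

pH = 4.35

Added H+ converts CH3COO- to CH3COOH: CH3COOH → 0.449 mol, CH3COO- → 0.171 mol.
pKa = −log(1.7 × 10^-5) = 4.770
pH = pKa + log([A⁻]/[HA]) = 4.770 + log(0.171/0.449) = 4.770 -0.419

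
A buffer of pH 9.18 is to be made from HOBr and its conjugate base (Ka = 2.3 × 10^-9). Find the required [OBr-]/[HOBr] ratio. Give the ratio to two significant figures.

pKa = -log(2.3 × 10^-9) = 8.638
pH = pKa + log(r) ⇒ log(r) = 9.18 − 8.638 = +0.542
r = [OBr-]/[HOBr] = 10^(+0.542) = 3.48

ratio = 3.5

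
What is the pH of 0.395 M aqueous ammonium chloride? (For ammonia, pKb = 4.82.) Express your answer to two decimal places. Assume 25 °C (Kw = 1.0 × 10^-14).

pH = 4.79

NH4+ is the conjugate acid of the weak base NH3.
Kb = 10^(−4.82) = 1.51 × 10^-5
Ka = Kw/Kb = 1.0×10^-14 / 1.51 × 10^-5 = 6.62 × 10^-10
From the ICE table, Ka = [H+]²/(0.395 − [H+]) = 6.62 × 10^-10.
Since Ka ≪ C₀, [H+] ≈ √(Ka·C₀) = 1.62 × 10^-5 M.
pH = −log[H+] = −log(1.62 × 10^-5) = 4.79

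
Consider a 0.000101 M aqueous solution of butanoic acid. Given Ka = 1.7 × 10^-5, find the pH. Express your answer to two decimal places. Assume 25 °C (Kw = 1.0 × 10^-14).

pH = 4.47

CH3(CH2)2COOH ⇌ CH3(CH2)2COO- + H+
From the ICE table, Ka = x²/(0.000101 − x) = 1.7 × 10^-5.
The 5% rule fails; solving x² + Ka·x − Ka·C₀ = 0 exactly:
x = (−Ka + √(Ka² + 4·Ka·C₀))/2 = 3.38 × 10^-5 M
pH = −log[H+] = −log(3.38 × 10^-5) = 4.47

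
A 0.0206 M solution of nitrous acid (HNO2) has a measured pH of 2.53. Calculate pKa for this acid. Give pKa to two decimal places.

pKa = 3.31

[H+] = 10^(-2.53) = 2.95 × 10^-3 M
At equilibrium [HA] = 0.0206 − 2.95 × 10^-3 = 1.76 × 10^-2 M
Ka = [H+][A-]/[HA] = (2.95 × 10^-3)² / 1.76 × 10^-2 = 4.94 × 10^-4
pKa = -log(4.94 × 10^-4) = 3.31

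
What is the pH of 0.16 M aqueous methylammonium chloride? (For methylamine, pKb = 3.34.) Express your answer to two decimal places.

pH = 5.73

CH3NH3+ is the conjugate acid of the weak base CH3NH2.
Kb = 10^(−3.34) = 4.57 × 10^-4
Ka = Kw/Kb = 1.0×10^-14 / 4.57 × 10^-4 = 2.19 × 10^-11
From the ICE table, Ka = [H+]²/(0.16 − [H+]) = 2.19 × 10^-11.
Since Ka ≪ C₀, [H+] ≈ √(Ka·C₀) = 1.87 × 10^-6 M.
([H+]/C₀ = 0.0012% < 5%, so the approximation holds.)
pH = −log(1.87 × 10^-6) = 5.73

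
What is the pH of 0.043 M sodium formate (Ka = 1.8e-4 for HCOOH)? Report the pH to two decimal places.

HCOO- is the conjugate base of the weak acid HCOOH.
Kb = Kw/Ka = 1.0×10^-14 / 1.8 × 10^-4 = 5.56 × 10^-11
Kb = x²/(0.043 − x) = 5.56 × 10^-11
Assume x ≪ 0.043: x ≈ √(5.56 × 10^-11 × 0.043) = 1.55 × 10^-6 M
Check: 0.0036% ionized — well under 5%, approximation valid.
pOH = −log(1.55 × 10^-6) = 5.81; pH = 14.00 − 5.81 = 8.19

pH = 8.19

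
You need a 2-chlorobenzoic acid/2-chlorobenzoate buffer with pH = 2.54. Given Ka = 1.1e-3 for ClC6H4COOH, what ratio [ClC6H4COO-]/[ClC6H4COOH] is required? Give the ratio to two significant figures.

ratio = 0.38

pKa = -log(1.1 × 10^-3) = 2.959
pH = pKa + log(r) ⇒ log(r) = 2.54 − 2.959 = -0.419
r = [ClC6H4COO-]/[ClC6H4COOH] = 10^(-0.419) = 0.381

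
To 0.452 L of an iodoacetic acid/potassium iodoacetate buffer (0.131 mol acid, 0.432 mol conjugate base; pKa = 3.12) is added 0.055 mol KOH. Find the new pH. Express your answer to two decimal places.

OH- converts ICH2COOH to ICH2COO-: ICH2COOH → 0.076 mol, ICH2COO- → 0.487 mol.
Henderson–Hasselbalch with mole ratio 0.487/0.076: pH = 3.12 + (+0.807)

pH = 3.93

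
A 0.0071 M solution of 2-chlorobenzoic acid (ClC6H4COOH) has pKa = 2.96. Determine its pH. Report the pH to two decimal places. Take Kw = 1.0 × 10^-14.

ClC6H4COOH ⇌ ClC6H4COO- + H+
Ka = 10^(−2.96) = 1.10 × 10^-3
From the ICE table, Ka = [H+]²/(0.0071 − [H+]) = 1.10 × 10^-3.
The 5% rule fails; solving [H+]² + Ka·[H+] − Ka·C₀ = 0 exactly:
[H+] = (−Ka + √(Ka² + 4·Ka·C₀))/2 = 2.30 × 10^-3 M
pH = −log[H+] = −log(2.30 × 10^-3) = 2.64

pH = 2.64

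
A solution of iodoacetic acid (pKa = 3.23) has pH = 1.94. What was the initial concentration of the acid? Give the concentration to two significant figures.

C₀ = 2.4 × 10^-1 M

[H+] = 10^(-1.94) = 1.15 × 10^-2 M = x
Ka = 10^(−3.23) = 5.89 × 10^-4
Ka = x²/(C₀ − x) ⇒ C₀ = x + x²/Ka
C₀ = 1.15 × 10^-2 + (1.15 × 10^-2)²/(5.89 × 10^-4) = 2.36 × 10^-1 M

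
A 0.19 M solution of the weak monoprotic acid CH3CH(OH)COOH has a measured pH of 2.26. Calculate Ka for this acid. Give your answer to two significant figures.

[H+] = 10^(-2.26) = 5.50 × 10^-3 M
At equilibrium [HA] = 0.19 − 5.50 × 10^-3 = 1.84 × 10^-1 M
Ka = [H+][A-]/[HA] = (5.50 × 10^-3)² / 1.84 × 10^-1 = 1.6 × 10^-4

Ka = 1.6 × 10^-4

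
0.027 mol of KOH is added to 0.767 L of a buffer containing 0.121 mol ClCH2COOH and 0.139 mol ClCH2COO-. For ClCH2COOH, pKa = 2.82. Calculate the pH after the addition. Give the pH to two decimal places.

After neutralization: n(ClCH2COOH) = 0.094 mol, n(ClCH2COO-) = 0.166 mol.
Henderson–Hasselbalch with mole ratio 0.166/0.094: pH = 2.82 + (+0.247)

pH = 3.07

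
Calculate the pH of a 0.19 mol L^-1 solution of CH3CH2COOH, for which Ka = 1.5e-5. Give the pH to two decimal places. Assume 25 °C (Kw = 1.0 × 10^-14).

pH = 2.77

CH3CH2COOH ⇌ CH3CH2COO- + H+
Ka = x²/(0.19 − x) = 1.5 × 10^-5
Since Ka ≪ C₀, x ≈ √(Ka·C₀) = 1.69 × 10^-3 M.
(x/C₀ = 0.89% < 5%, so the approximation holds.)
pH = −log[H+] = −log(1.69 × 10^-3) = 2.77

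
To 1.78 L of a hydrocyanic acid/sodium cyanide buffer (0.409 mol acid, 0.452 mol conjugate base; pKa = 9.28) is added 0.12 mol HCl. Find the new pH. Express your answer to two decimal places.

After neutralization: n(HCN) = 0.529 mol, n(CN-) = 0.332 mol.
Henderson–Hasselbalch with mole ratio 0.332/0.529: pH = 9.28 + (-0.202)

pH = 9.08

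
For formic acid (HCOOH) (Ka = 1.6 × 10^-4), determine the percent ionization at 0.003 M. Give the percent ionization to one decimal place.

HCOOH ⇌ HCOO- + H+; let x = [H+] at equilibrium.
Solve x² + 0.00016x − 4.8e-07 = 0 → x = 6.17 × 10^-4 M
% ionization = x/C₀ × 100% = 6.17 × 10^-4/0.003 × 100% = 20.6%

20.6%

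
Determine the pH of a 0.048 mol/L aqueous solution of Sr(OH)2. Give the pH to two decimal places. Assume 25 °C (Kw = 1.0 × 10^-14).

pH = 12.98

Sr(OH)2 is a strong base (each formula unit releases 2 OH-); [OH-] = 0.096 M.
pOH = -log(0.096) = 1.02
pH = 14.00 - 1.02 = 12.98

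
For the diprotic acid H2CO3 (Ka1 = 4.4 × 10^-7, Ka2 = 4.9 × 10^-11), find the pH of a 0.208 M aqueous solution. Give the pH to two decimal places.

pH = 3.52

Since Ka1 ≫ Ka2, the first ionization dominates [H+].
Ka1 = x²/(0.208 − x) = 4.4 × 10^-7
x ≈ √(4.4 × 10^-7 × 0.208) = 3.03 × 10^-4 M
pH = −log(3.03 × 10^-4) = 3.52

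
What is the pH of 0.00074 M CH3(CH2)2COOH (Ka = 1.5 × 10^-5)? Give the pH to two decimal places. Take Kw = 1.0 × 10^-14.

pH = 4.01

CH3(CH2)2COOH ⇌ CH3(CH2)2COO- + H+
From the ICE table, Ka = x²/(0.00074 − x) = 1.5 × 10^-5.
x is not negligible relative to C₀; solve x² + 1.5e-05·x − 1.11e-08 = 0.
x = (−Ka + √(Ka² + 4·Ka·C₀))/2 = 9.81 × 10^-5 M
pH = −log[H+] = −log(9.81 × 10^-5) = 4.01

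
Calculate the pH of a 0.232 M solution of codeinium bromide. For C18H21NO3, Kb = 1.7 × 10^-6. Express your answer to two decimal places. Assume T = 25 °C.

C18H22NO3+ is the conjugate acid of the weak base C18H21NO3.
Ka = Kw/Kb = 1.0×10^-14 / 1.7 × 10^-6 = 5.88 × 10^-9
From the ICE table, Ka = x²/(0.232 − x) = 5.88 × 10^-9.
Since Ka ≪ C₀, x ≈ √(Ka·C₀) = 3.69 × 10^-5 M.
pH = −log(3.69 × 10^-5) = 4.43

pH = 4.43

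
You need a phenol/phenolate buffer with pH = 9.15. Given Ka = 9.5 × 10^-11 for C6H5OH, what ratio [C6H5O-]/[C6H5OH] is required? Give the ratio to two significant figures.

ratio = 0.13

pKa = -log(9.5 × 10^-11) = 10.022
pH = pKa + log(r) ⇒ log(r) = 9.15 − 10.022 = -0.872
r = [C6H5O-]/[C6H5OH] = 10^(-0.872) = 0.134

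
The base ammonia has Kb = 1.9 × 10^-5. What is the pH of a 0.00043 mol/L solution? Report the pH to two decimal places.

pH = 9.91

NH3 + H2O ⇌ NH4+ + OH-
From the ICE table, Kb = x²/(0.00043 − x) = 1.9 × 10^-5.
The 5% rule fails; solving x² + Kb·x − Kb·C₀ = 0 exactly:
x = (−Kb + √(Kb² + 4·Kb·C₀))/2 = 8.14 × 10^-5 M
pOH = 4.09, so pH = 14.00 − pOH = 9.91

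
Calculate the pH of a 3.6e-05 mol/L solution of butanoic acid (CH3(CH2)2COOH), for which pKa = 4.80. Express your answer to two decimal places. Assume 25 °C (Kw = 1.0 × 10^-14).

CH3(CH2)2COOH ⇌ CH3(CH2)2COO- + H+
Ka = 10^(−4.80) = 1.58 × 10^-5
From the ICE table, Ka = [H+]²/(3.6e-05 − [H+]) = 1.58 × 10^-5.
The 5% rule fails; solving [H+]² + Ka·[H+] − Ka·C₀ = 0 exactly:
[H+] = [−1.58e-05 + √(1.58e-05² + 2.28e-09)]/2 = 1.72 × 10^-5 M
pH = −log(1.72 × 10^-5) = 4.76

pH = 4.76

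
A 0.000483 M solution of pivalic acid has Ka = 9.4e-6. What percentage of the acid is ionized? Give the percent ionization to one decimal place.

13.0%

(CH3)3CCOOH ⇌ (CH3)3CCOO- + H+; let x = [H+] at equilibrium.
Ka = x²/(C₀ − x); solving the quadratic gives x = 6.28 × 10^-5 M.
Fraction ionized = 6.28 × 10^-5 / 0.000483 = 0.1300 → 13.0%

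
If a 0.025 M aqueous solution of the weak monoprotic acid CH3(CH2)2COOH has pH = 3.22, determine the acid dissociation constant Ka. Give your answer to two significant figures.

Ka = 1.5 × 10^-5

[H+] = 10^(-3.22) = 6.03 × 10^-4 M
At equilibrium [HA] = 0.025 − 6.03 × 10^-4 = 2.44 × 10^-2 M
Ka = [H+][A-]/[HA] = (6.03 × 10^-4)² / 2.44 × 10^-2 = 1.5 × 10^-5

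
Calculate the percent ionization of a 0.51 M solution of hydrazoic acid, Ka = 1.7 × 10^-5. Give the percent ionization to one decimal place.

HN3 ⇌ N3- + H+; let x = [H+] at equilibrium.
x ≈ √(Ka·C₀) = √(1.7 × 10^-5 × 0.51) = 2.94 × 10^-3 M
Fraction ionized = 2.94 × 10^-3 / 0.51 = 0.0058 → 0.6%

0.6%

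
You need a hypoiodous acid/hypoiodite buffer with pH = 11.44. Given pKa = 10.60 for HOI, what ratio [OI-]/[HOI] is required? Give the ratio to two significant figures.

ratio = 6.9

pH = pKa + log(r) ⇒ log(r) = 11.44 − 10.60 = +0.84
r = [OI-]/[HOI] = 10^(+0.84) = 6.92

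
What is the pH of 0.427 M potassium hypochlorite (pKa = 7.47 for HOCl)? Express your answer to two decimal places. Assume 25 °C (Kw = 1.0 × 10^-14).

pH = 10.55

OCl- is the conjugate base of the weak acid HOCl.
Ka = 10^(−7.47) = 3.39 × 10^-8
Kb = Kw/Ka = 1.0×10^-14 / 3.39 × 10^-8 = 2.95 × 10^-7
From the ICE table, Kb = x²/(0.427 − x) = 2.95 × 10^-7.
Since Kb ≪ C₀, x ≈ √(Kb·C₀) = 3.55 × 10^-4 M.
(x/C₀ = 0.083% < 5%, so the approximation holds.)
pOH = 3.45, so pH = 14.00 − pOH = 10.55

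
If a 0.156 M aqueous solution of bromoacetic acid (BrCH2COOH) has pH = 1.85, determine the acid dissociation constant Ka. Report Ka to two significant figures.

Ka = 1.4 × 10^-3

[H+] = 10^(-1.85) = 1.41 × 10^-2 M
At equilibrium [HA] = 0.156 − 1.41 × 10^-2 = 1.42 × 10^-1 M
Ka = [H+][A-]/[HA] = (1.41 × 10^-2)² / 1.42 × 10^-1 = 1.4 × 10^-3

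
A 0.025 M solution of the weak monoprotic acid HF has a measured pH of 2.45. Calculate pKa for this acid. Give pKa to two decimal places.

[H+] = 10^(-2.45) = 3.55 × 10^-3 M
At equilibrium [HA] = 0.025 − 3.55 × 10^-3 = 2.15 × 10^-2 M
Ka = [H+][A-]/[HA] = (3.55 × 10^-3)² / 2.15 × 10^-2 = 5.86 × 10^-4
pKa = -log(5.86 × 10^-4) = 3.23

pKa = 3.23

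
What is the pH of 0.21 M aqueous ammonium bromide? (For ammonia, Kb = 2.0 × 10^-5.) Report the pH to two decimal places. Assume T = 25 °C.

pH = 4.99

NH4+ is the conjugate acid of the weak base NH3.
Ka = Kw/Kb = 1.0×10^-14 / 2.0 × 10^-5 = 5.00 × 10^-10
Ka = x²/(0.21 − x) = 5.00 × 10^-10
Assume x ≪ 0.21: x ≈ √(5.00 × 10^-10 × 0.21) = 1.02 × 10^-5 M
pH = −log[H+] = −log(1.02 × 10^-5) = 4.99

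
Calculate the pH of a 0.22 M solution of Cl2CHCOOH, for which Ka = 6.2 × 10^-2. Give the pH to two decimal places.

pH = 1.05

Cl2CHCOOH ⇌ Cl2CHCOO- + H+
Ka = [H+]²/(0.22 − [H+]) = 6.2 × 10^-2
Here C₀/Ka ≈ 3.55, so the small-[H+] approximation fails. Use the quadratic:
[H+] = [−0.062 + √(0.062² + 0.0546)]/2 = 8.98 × 10^-2 M
pH = −log(8.98 × 10^-2) = 1.05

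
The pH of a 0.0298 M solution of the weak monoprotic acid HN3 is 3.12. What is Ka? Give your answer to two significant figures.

Ka = 2.0 × 10^-5

[H+] = 10^(-3.12) = 7.59 × 10^-4 M
At equilibrium [HA] = 0.0298 − 7.59 × 10^-4 = 2.90 × 10^-2 M
Ka = [H+][A-]/[HA] = (7.59 × 10^-4)² / 2.90 × 10^-2 = 2.0 × 10^-5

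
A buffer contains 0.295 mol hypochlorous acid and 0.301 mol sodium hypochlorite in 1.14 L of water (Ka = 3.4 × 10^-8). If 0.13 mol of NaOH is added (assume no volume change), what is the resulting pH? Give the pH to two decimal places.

pH = 7.89

OH- converts HOCl to OCl-: HOCl → 0.165 mol, OCl- → 0.431 mol.
pKa = −log(3.4 × 10^-8) = 7.469
Henderson–Hasselbalch with mole ratio 0.431/0.165: pH = 7.469 + (+0.417)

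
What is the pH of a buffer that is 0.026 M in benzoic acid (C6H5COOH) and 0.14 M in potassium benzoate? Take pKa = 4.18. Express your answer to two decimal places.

pH = 4.91

Using pH = pKa + log([base]/[acid]) with [base]/[acid] = 0.14/0.026:
pH = 4.18 + (+0.731) = 4.91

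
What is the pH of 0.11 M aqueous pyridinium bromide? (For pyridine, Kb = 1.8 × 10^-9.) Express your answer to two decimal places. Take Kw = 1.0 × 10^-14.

pH = 3.11

C5H5NH+ is the conjugate acid of the weak base C5H5N.
Ka = Kw/Kb = 1.0×10^-14 / 1.8 × 10^-9 = 5.56 × 10^-6
Ka = [H+]²/(0.11 − [H+]) = 5.56 × 10^-6
Assume [H+] ≪ 0.11: [H+] ≈ √(5.56 × 10^-6 × 0.11) = 7.82 × 10^-4 M
pH = −log(7.82 × 10^-4) = 3.11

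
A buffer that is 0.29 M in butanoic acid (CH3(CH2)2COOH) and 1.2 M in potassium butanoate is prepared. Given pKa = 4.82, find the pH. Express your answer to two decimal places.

pH = 5.44

Using pH = pKa + log([base]/[acid]) with [base]/[acid] = 1.2/0.29:
pH = 4.82 + (+0.617) = 5.44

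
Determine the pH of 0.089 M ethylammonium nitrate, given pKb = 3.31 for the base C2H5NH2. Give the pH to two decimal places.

C2H5NH3+ is the conjugate acid of the weak base C2H5NH2.
Kb = 10^(−3.31) = 4.90 × 10^-4
Ka = Kw/Kb = 1.0×10^-14 / 4.90 × 10^-4 = 2.04 × 10^-11
From the ICE table, Ka = [H+]²/(0.089 − [H+]) = 2.04 × 10^-11.
Neglecting [H+] in the denominator: [H+] = √(2.04 × 10^-11 × 0.089) = 1.35 × 10^-6 M
([H+]/C₀ = 0.0015% < 5%, so the approximation holds.)
pH = −log(1.35 × 10^-6) = 5.87

pH = 5.87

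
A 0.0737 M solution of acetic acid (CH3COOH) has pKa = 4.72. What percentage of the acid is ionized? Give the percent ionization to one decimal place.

CH3COOH ⇌ CH3COO- + H+; let x = [H+] at equilibrium.
Ka = 10^(−4.72) = 1.91 × 10^-5
x ≈ √(Ka·C₀) = √(1.91 × 10^-5 × 0.0737) = 1.19 × 10^-3 M
Fraction ionized = 1.19 × 10^-3 / 0.0737 = 0.0161 → 1.6%

1.6%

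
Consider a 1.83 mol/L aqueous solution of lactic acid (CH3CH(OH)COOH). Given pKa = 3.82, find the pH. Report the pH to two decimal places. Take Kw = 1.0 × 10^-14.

CH3CH(OH)COOH ⇌ CH3CH(OH)COO- + H+
Ka = 10^(−3.82) = 1.51 × 10^-4
From the ICE table, Ka = x²/(1.83 − x) = 1.51 × 10^-4.
Neglecting x in the denominator: x = √(1.51 × 10^-4 × 1.83) = 1.66 × 10^-2 M
Check: 0.91% ionized — well under 5%, approximation valid.
pH = −log(1.66 × 10^-2) = 1.78

pH = 1.78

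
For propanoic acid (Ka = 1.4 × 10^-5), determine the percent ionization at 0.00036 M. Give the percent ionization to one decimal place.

CH3CH2COOH ⇌ CH3CH2COO- + H+; let x = [H+] at equilibrium.
Ka = x²/(C₀ − x); solving the quadratic gives x = 6.43 × 10^-5 M.
Fraction ionized = 6.43 × 10^-5 / 0.00036 = 0.1786 → 17.9%

17.9%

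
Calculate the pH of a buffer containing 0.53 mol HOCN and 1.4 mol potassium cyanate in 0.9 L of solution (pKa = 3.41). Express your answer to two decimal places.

Using pH = pKa + log([base]/[acid]) with [base]/[acid] = 1.4/0.53:
pH = 3.41 + (+0.422) = 3.83

pH = 3.83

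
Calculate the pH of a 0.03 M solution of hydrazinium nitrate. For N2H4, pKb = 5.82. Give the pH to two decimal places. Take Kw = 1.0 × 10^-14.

pH = 4.85

N2H5+ is the conjugate acid of the weak base N2H4.
Kb = 10^(−5.82) = 1.51 × 10^-6
Ka = Kw/Kb = 1.0×10^-14 / 1.51 × 10^-6 = 6.62 × 10^-9
From the ICE table, Ka = [H+]²/(0.03 − [H+]) = 6.62 × 10^-9.
Neglecting [H+] in the denominator: [H+] = √(6.62 × 10^-9 × 0.03) = 1.41 × 10^-5 M
Check: 0.047% ionized — well under 5%, approximation valid.
pH = −log(1.41 × 10^-5) = 4.85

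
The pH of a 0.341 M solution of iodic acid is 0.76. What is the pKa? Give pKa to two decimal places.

pKa = 0.74

[H+] = 10^(-0.76) = 1.74 × 10^-1 M
At equilibrium [HA] = 0.341 − 1.74 × 10^-1 = 1.67 × 10^-1 M
Ka = [H+][A-]/[HA] = (1.74 × 10^-1)² / 1.67 × 10^-1 = 1.81 × 10^-1
pKa = -log(1.81 × 10^-1) = 0.74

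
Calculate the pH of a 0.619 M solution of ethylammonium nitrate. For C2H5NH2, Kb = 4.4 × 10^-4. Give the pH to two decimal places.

C2H5NH3+ is the conjugate acid of the weak base C2H5NH2.
Ka = Kw/Kb = 1.0×10^-14 / 4.4 × 10^-4 = 2.27 × 10^-11
From the ICE table, Ka = x²/(0.619 − x) = 2.27 × 10^-11.
Neglecting x in the denominator: x = √(2.27 × 10^-11 × 0.619) = 3.75 × 10^-6 M
Check: 0.00061% ionized — well under 5%, approximation valid.
pH = −log(3.75 × 10^-6) = 5.43

pH = 5.43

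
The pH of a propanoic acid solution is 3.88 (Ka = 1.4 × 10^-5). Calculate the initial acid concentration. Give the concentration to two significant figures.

[H+] = 10^(-3.88) = 1.32 × 10^-4 M = x
Ka = x²/(C₀ − x) ⇒ C₀ = x + x²/Ka
C₀ = 1.32 × 10^-4 + (1.32 × 10^-4)²/(1.4 × 10^-5) = 1.38 × 10^-3 M

C₀ = 1.4 × 10^-3 M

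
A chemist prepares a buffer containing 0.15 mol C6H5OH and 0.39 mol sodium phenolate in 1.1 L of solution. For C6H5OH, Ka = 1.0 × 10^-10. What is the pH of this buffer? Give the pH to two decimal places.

pKa = −log(1.0 × 10^-10) = 10.000
Henderson–Hasselbalch: pH = pKa + log([C6H5O-]/[C6H5OH]) = 10.000 + log(0.39/0.15)
pH = 10.000 + (+0.415) = 10.41

pH = 10.41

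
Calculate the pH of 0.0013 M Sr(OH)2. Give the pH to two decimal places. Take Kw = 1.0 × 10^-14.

pH = 11.41

Sr(OH)2 is a strong base (each formula unit releases 2 OH-); [OH-] = 0.0026 M.
pOH = -log(0.0026) = 2.59
pH = 14.00 - 2.59 = 11.41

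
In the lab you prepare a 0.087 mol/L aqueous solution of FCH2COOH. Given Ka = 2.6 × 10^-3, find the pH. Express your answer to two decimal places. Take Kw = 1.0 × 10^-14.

pH = 1.86

FCH2COOH ⇌ FCH2COO- + H+
Ka = [H+]²/(0.087 − [H+]) = 2.6 × 10^-3
Here C₀/Ka ≈ 33.5, so the small-[H+] approximation fails. Use the quadratic:
[H+] = (−Ka + √(Ka² + 4·Ka·C₀))/2 = 1.38 × 10^-2 M
pH = −log(1.38 × 10^-2) = 1.86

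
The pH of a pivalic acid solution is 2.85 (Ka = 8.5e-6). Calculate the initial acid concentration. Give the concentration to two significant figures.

[H+] = 10^(-2.85) = 1.41 × 10^-3 M = x
Ka = x²/(C₀ − x) ⇒ C₀ = x + x²/Ka
C₀ = 1.41 × 10^-3 + (1.41 × 10^-3)²/(8.5 × 10^-6) = 2.35 × 10^-1 M

C₀ = 2.4 × 10^-1 M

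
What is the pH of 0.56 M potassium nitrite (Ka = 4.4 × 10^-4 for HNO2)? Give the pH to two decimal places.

pH = 8.55

NO2- is the conjugate base of the weak acid HNO2.
Kb = Kw/Ka = 1.0×10^-14 / 4.4 × 10^-4 = 2.27 × 10^-11
From the ICE table, Kb = x²/(0.56 − x) = 2.27 × 10^-11.
Assume x ≪ 0.56: x ≈ √(2.27 × 10^-11 × 0.56) = 3.57 × 10^-6 M
Check: 0.00064% ionized — well under 5%, approximation valid.
pOH = −log(3.57 × 10^-6) = 5.45; pH = 14.00 − 5.45 = 8.55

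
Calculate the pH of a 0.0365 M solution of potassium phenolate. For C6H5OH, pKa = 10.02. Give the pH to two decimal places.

pH = 11.28

C6H5O- is the conjugate base of the weak acid C6H5OH.
Ka = 10^(−10.02) = 9.55 × 10^-11
Kb = Kw/Ka = 1.0×10^-14 / 9.55 × 10^-11 = 1.05 × 10^-4
Let x = [OH-] at equilibrium. Kb = x²/(0.0365 − x).
Here C₀/Kb ≈ 348, so the small-x approximation fails. Use the quadratic:
x = (−Kb + √(Kb² + 4·Kb·C₀))/2 = 1.91 × 10^-3 M
pOH = −log(1.91 × 10^-3) = 2.72; pH = 14.00 − 2.72 = 11.28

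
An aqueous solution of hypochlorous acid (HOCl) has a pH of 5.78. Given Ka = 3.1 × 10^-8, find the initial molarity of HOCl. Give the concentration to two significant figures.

C₀ = 9.1 × 10^-5 M

[H+] = 10^(-5.78) = 1.66 × 10^-6 M = x
Ka = x²/(C₀ − x) ⇒ C₀ = x + x²/Ka
C₀ = 1.66 × 10^-6 + (1.66 × 10^-6)²/(3.1 × 10^-8) = 9.06 × 10^-5 M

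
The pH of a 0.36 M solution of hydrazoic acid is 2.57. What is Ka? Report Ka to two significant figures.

Ka = 2.0 × 10^-5

[H+] = 10^(-2.57) = 2.69 × 10^-3 M
At equilibrium [HA] = 0.36 − 2.69 × 10^-3 = 3.57 × 10^-1 M
Ka = [H+][A-]/[HA] = (2.69 × 10^-3)² / 3.57 × 10^-1 = 2.0 × 10^-5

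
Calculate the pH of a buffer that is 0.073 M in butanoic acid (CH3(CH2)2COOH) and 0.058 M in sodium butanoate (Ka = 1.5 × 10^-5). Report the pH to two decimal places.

pKa = −log(1.5 × 10^-5) = 4.824
pH = pKa + log([A⁻]/[HA]) = 4.824 + log(0.058/0.073)
pH = 4.824 + (-0.100) = 4.72

pH = 4.72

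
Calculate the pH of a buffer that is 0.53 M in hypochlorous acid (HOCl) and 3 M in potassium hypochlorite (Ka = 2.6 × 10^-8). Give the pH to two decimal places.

pKa = −log(2.6 × 10^-8) = 7.585
Using pH = pKa + log([base]/[acid]) with [base]/[acid] = 3/0.53:
pH = 7.585 + (+0.753) = 8.34

pH = 8.34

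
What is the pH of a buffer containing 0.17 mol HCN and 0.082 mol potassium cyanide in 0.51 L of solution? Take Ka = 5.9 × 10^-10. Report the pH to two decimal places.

pH = 8.91

pKa = −log(5.9 × 10^-10) = 9.229
Using pH = pKa + log([base]/[acid]) with [base]/[acid] = 0.082/0.17:
pH = 9.229 + (-0.317) = 8.91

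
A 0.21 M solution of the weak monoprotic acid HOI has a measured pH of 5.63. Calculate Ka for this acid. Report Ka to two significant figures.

[H+] = 10^(-5.63) = 2.34 × 10^-6 M
At equilibrium [HA] = 0.21 − 2.34 × 10^-6 = 2.10 × 10^-1 M
Ka = [H+][A-]/[HA] = (2.34 × 10^-6)² / 2.10 × 10^-1 = 2.6 × 10^-11

Ka = 2.6 × 10^-11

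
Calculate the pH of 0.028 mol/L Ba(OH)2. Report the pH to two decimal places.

pH = 12.75

Ba(OH)2 is a strong base (each formula unit releases 2 OH-); [OH-] = 0.056 M.
pOH = -log(0.056) = 1.25
pH = 14.00 - 1.25 = 12.75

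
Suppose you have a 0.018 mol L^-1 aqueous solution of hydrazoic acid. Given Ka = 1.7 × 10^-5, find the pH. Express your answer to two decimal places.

pH = 3.26

HN3 ⇌ N3- + H+
Ka = x²/(0.018 − x) = 1.7 × 10^-5
Since Ka ≪ C₀, x ≈ √(Ka·C₀) = 5.53 × 10^-4 M.
Check: 3.1% ionized — well under 5%, approximation valid.
pH = −log(5.53 × 10^-4) = 3.26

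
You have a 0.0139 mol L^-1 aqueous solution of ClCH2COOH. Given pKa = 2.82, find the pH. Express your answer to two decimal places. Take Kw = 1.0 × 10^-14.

pH = 2.41

ClCH2COOH ⇌ ClCH2COO- + H+
Ka = 10^(−2.82) = 1.51 × 10^-3
Ka = x²/(0.0139 − x) = 1.51 × 10^-3
x is not negligible relative to C₀; solve x² + 0.00151·x − 2.1e-05 = 0.
x = [−0.00151 + √(0.00151² + 8.4e-05)]/2 = 3.89 × 10^-3 M
pH = −log(3.89 × 10^-3) = 2.41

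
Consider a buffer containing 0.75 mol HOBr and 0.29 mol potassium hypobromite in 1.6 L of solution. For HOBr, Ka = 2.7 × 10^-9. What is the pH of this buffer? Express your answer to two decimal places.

pH = 8.16

pKa = −log(2.7 × 10^-9) = 8.569
Henderson–Hasselbalch: pH = pKa + log([OBr-]/[HOBr]) = 8.569 + log(0.29/0.75)
pH = 8.569 + (-0.413) = 8.16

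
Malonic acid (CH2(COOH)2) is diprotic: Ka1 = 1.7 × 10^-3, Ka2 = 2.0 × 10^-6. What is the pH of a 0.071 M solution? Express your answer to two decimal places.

Ka1 ≫ Ka2, so treat the first dissociation as the only significant source of H+.
Ka1 = x²/(0.071 − x) = 1.7 × 10^-3
Solving the quadratic: x = (−Ka1 + √(Ka1² + 4·Ka1·C₀))/2 = 1.02 × 10^-2 M
pH = −log(1.02 × 10^-2) = 1.99

pH = 1.99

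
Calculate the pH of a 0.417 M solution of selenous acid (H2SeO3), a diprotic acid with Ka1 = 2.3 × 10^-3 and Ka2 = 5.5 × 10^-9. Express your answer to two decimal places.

pH = 1.53

Ka1 ≫ Ka2, so treat the first dissociation as the only significant source of H+.
Ka1 = x²/(0.417 − x) = 2.3 × 10^-3
Solving the quadratic: x = (−Ka1 + √(Ka1² + 4·Ka1·C₀))/2 = 2.98 × 10^-2 M
pH = −log(2.98 × 10^-2) = 1.53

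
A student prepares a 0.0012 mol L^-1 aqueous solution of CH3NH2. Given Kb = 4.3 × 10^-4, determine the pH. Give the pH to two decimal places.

pH = 10.73

CH3NH2 + H2O ⇌ CH3NH3+ + OH-
Kb = [OH-]²/(0.0012 − [OH-]) = 4.3 × 10^-4
[OH-] is not negligible relative to C₀; solve [OH-]² + 0.00043·[OH-] − 5.16e-07 = 0.
[OH-] = [−0.00043 + √(0.00043² + 2.06e-06)]/2 = 5.35 × 10^-4 M
pOH = 3.27, so pH = 14.00 − pOH = 10.73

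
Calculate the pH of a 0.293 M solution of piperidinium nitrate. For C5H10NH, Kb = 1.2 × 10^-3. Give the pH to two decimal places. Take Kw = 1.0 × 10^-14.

C5H10NH2+ is the conjugate acid of the weak base C5H10NH.
Ka = Kw/Kb = 1.0×10^-14 / 1.2 × 10^-3 = 8.33 × 10^-12
Ka = x²/(0.293 − x) = 8.33 × 10^-12
Since Ka ≪ C₀, x ≈ √(Ka·C₀) = 1.56 × 10^-6 M.
(x/C₀ = 0.00053% < 5%, so the approximation holds.)
pH = −log(1.56 × 10^-6) = 5.81

pH = 5.81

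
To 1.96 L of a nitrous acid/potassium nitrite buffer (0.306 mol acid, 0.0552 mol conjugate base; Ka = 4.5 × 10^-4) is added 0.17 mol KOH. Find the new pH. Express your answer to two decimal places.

pH = 3.57

After neutralization: n(HNO2) = 0.136 mol, n(NO2-) = 0.225 mol.
pKa = −log(4.5 × 10^-4) = 3.347
pH = pKa + log([A⁻]/[HA]) = 3.347 + log(0.225/0.136) = 3.347 +0.219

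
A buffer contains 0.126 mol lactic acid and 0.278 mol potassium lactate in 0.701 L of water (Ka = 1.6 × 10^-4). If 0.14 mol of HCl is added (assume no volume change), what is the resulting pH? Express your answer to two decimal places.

pH = 3.51

Added H+ converts CH3CH(OH)COO- to CH3CH(OH)COOH: CH3CH(OH)COOH → 0.266 mol, CH3CH(OH)COO- → 0.138 mol.
pKa = −log(1.6 × 10^-4) = 3.796
pH = pKa + log([A⁻]/[HA]) = 3.796 + log(0.138/0.266) = 3.796 -0.285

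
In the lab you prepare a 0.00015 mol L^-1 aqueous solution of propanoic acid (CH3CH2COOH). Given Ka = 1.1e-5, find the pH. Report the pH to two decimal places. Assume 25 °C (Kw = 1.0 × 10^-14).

pH = 4.45

CH3CH2COOH ⇌ CH3CH2COO- + H+
From the ICE table, Ka = [H+]²/(0.00015 − [H+]) = 1.1 × 10^-5.
The 5% rule fails; solving [H+]² + Ka·[H+] − Ka·C₀ = 0 exactly:
[H+] = [−1.1e-05 + √(1.1e-05² + 6.6e-09)]/2 = 3.55 × 10^-5 M
pH = −log(3.55 × 10^-5) = 4.45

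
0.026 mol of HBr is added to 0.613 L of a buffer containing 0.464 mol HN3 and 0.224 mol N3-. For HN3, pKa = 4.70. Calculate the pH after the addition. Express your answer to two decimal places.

After neutralization: n(HN3) = 0.49 mol, n(N3-) = 0.198 mol.
pH = pKa + log(n_N3-/n_HN3) = 4.70 + log(0.198/0.49) = 4.70 + (-0.394)

pH = 4.31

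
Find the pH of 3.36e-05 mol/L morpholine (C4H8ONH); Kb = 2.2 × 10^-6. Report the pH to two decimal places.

pH = 8.88

C4H8ONH + H2O ⇌ C4H8ONH2+ + OH-
From the ICE table, Kb = [OH-]²/(3.36e-05 − [OH-]) = 2.2 × 10^-6.
The 5% rule fails; solving [OH-]² + Kb·[OH-] − Kb·C₀ = 0 exactly:
[OH-] = (−Kb + √(Kb² + 4·Kb·C₀))/2 = 7.57 × 10^-6 M
pOH = −log(7.57 × 10^-6) = 5.12; pH = 14.00 − 5.12 = 8.88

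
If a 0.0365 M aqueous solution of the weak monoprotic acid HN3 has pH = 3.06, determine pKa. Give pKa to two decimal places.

[H+] = 10^(-3.06) = 8.71 × 10^-4 M
At equilibrium [HA] = 0.0365 − 8.71 × 10^-4 = 3.56 × 10^-2 M
Ka = [H+][A-]/[HA] = (8.71 × 10^-4)² / 3.56 × 10^-2 = 2.13 × 10^-5
pKa = -log(2.13 × 10^-5) = 4.67

pKa = 4.67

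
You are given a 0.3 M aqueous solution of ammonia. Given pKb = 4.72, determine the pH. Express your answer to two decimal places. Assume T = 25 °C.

pH = 11.38

NH3 + H2O ⇌ NH4+ + OH-
Kb = 10^(−4.72) = 1.91 × 10^-5
Kb = x²/(0.3 − x) = 1.91 × 10^-5
Assume x ≪ 0.3: x ≈ √(1.91 × 10^-5 × 0.3) = 2.39 × 10^-3 M
Check: 0.8% ionized — well under 5%, approximation valid.
pOH = −log(2.39 × 10^-3) = 2.62; pH = 14.00 − 2.62 = 11.38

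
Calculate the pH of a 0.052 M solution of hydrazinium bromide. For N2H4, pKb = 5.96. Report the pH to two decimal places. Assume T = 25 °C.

pH = 4.66

N2H5+ is the conjugate acid of the weak base N2H4.
Kb = 10^(−5.96) = 1.10 × 10^-6
Ka = Kw/Kb = 1.0×10^-14 / 1.10 × 10^-6 = 9.09 × 10^-9
From the ICE table, Ka = x²/(0.052 − x) = 9.09 × 10^-9.
Assume x ≪ 0.052: x ≈ √(9.09 × 10^-9 × 0.052) = 2.17 × 10^-5 M
Check: 0.042% ionized — well under 5%, approximation valid.
pH = −log(2.17 × 10^-5) = 4.66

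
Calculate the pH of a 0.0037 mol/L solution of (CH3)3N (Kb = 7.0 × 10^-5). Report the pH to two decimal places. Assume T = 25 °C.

pH = 10.68

(CH3)3N + H2O ⇌ (CH3)3NH+ + OH-
From the ICE table, Kb = [OH-]²/(0.0037 − [OH-]) = 7.0 × 10^-5.
The 5% rule fails; solving [OH-]² + Kb·[OH-] − Kb·C₀ = 0 exactly:
[OH-] = [−7e-05 + √(7e-05² + 1.04e-06)]/2 = 4.75 × 10^-4 M
pOH = 3.32, so pH = 14.00 − pOH = 10.68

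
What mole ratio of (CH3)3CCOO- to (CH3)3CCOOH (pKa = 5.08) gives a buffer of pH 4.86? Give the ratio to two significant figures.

ratio = 0.60

pH = pKa + log(r) ⇒ log(r) = 4.86 − 5.08 = -0.22
r = [(CH3)3CCOO-]/[(CH3)3CCOOH] = 10^(-0.22) = 0.603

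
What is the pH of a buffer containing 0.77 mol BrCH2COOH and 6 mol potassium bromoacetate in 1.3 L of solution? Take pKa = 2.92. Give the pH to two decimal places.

Using pH = pKa + log([base]/[acid]) with [base]/[acid] = 6/0.77:
pH = 2.92 + (+0.892) = 3.81

pH = 3.81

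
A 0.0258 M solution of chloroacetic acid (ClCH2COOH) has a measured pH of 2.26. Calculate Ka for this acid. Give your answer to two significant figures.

Ka = 1.5 × 10^-3

[H+] = 10^(-2.26) = 5.50 × 10^-3 M
At equilibrium [HA] = 0.0258 − 5.50 × 10^-3 = 2.03 × 10^-2 M
Ka = [H+][A-]/[HA] = (5.50 × 10^-3)² / 2.03 × 10^-2 = 1.5 × 10^-3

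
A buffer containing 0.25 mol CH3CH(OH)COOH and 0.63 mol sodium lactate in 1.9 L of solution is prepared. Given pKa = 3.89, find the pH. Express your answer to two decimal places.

pH = 4.29

pH = pKa + log([A⁻]/[HA]) = 3.89 + log(0.63/0.25)
pH = 3.89 + (+0.401) = 4.29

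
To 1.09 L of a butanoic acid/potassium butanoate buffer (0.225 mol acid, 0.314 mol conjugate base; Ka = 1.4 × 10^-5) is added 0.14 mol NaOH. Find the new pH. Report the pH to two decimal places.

pH = 5.58

OH- converts CH3(CH2)2COOH to CH3(CH2)2COO-: CH3(CH2)2COOH → 0.085 mol, CH3(CH2)2COO- → 0.454 mol.
pKa = −log(1.4 × 10^-5) = 4.854
Henderson–Hasselbalch with mole ratio 0.454/0.085: pH = 4.854 + (+0.728)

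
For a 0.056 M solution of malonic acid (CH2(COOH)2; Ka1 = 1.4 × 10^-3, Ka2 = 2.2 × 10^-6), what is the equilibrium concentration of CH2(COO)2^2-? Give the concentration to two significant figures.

2.2 × 10^-6 M

First ionization gives [H+] ≈ [CH2(COOH)COO-] = 8.18 × 10^-3 M.
Second step: Ka2 = [H+][CH2(COO)2^2-]/[CH2(COOH)COO-] ≈ [CH2(COO)2^2-] (since [H+] ≈ [CH2(COOH)COO-]).
So [CH2(COO)2^2-] ≈ Ka2.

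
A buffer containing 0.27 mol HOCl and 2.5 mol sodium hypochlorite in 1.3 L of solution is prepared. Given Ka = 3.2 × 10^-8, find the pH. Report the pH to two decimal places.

pH = 8.46

pKa = −log(3.2 × 10^-8) = 7.495
pH = pKa + log([A⁻]/[HA]) = 7.495 + log(2.5/0.27)
pH = 7.495 + (+0.967) = 8.46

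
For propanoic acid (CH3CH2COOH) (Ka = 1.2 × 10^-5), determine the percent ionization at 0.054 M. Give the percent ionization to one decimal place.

CH3CH2COOH ⇌ CH3CH2COO- + H+; let x = [H+] at equilibrium.
x ≈ √(Ka·C₀) = √(1.2 × 10^-5 × 0.054) = 8.05 × 10^-4 M
Fraction ionized = 8.05 × 10^-4 / 0.054 = 0.0149 → 1.5%

1.5%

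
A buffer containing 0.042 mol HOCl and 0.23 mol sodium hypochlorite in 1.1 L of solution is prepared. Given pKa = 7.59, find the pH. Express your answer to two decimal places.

pH = 8.33

Henderson–Hasselbalch: pH = pKa + log([OCl-]/[HOCl]) = 7.59 + log(0.23/0.042)
pH = 7.59 + (+0.738) = 8.33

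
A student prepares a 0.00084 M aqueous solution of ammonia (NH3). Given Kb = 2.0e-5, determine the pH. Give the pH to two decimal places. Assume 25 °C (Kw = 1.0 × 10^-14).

NH3 + H2O ⇌ NH4+ + OH-
Kb = [OH-]²/(0.00084 − [OH-]) = 2.0 × 10^-5
[OH-] is not negligible relative to C₀; solve [OH-]² + 2e-05·[OH-] − 1.68e-08 = 0.
[OH-] = (−Kb + √(Kb² + 4·Kb·C₀))/2 = 1.20 × 10^-4 M
pOH = 3.92, so pH = 14.00 − pOH = 10.08

pH = 10.08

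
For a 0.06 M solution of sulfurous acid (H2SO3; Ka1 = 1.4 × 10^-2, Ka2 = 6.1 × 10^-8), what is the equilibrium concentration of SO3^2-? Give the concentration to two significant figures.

6.1 × 10^-8 M

First ionization gives [H+] ≈ [HSO3-] = 2.28 × 10^-2 M.
Second step: Ka2 = [H+][SO3^2-]/[HSO3-] ≈ [SO3^2-] (since [H+] ≈ [HSO3-]).
So [SO3^2-] ≈ Ka2.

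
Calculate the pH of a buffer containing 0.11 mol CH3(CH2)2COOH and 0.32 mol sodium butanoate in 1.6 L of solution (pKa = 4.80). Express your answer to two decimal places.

pH = 5.26

Henderson–Hasselbalch: pH = pKa + log([CH3(CH2)2COO-]/[CH3(CH2)2COOH]) = 4.80 + log(0.32/0.11)
pH = 4.80 + (+0.464) = 5.26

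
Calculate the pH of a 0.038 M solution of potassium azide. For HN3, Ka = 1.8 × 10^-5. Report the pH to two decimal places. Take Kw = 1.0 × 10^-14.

pH = 8.66

N3- is the conjugate base of the weak acid HN3.
Kb = Kw/Ka = 1.0×10^-14 / 1.8 × 10^-5 = 5.56 × 10^-10
From the ICE table, Kb = [OH-]²/(0.038 − [OH-]) = 5.56 × 10^-10.
Since Kb ≪ C₀, [OH-] ≈ √(Kb·C₀) = 4.60 × 10^-6 M.
Check: 0.012% ionized — well under 5%, approximation valid.
pOH = −log(4.60 × 10^-6) = 5.34; pH = 14.00 − 5.34 = 8.66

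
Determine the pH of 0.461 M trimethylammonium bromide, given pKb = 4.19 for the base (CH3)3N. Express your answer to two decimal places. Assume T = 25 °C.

(CH3)3NH+ is the conjugate acid of the weak base (CH3)3N.
Kb = 10^(−4.19) = 6.46 × 10^-5
Ka = Kw/Kb = 1.0×10^-14 / 6.46 × 10^-5 = 1.55 × 10^-10
Let x = [H+] at equilibrium. Ka = x²/(0.461 − x).
Assume x ≪ 0.461: x ≈ √(1.55 × 10^-10 × 0.461) = 8.45 × 10^-6 M
pH = −log[H+] = −log(8.45 × 10^-6) = 5.07

pH = 5.07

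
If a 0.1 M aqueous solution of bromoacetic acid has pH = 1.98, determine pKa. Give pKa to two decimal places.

pKa = 2.91

[H+] = 10^(-1.98) = 1.05 × 10^-2 M
At equilibrium [HA] = 0.1 − 1.05 × 10^-2 = 8.95 × 10^-2 M
Ka = [H+][A-]/[HA] = (1.05 × 10^-2)² / 8.95 × 10^-2 = 1.23 × 10^-3
pKa = -log(1.23 × 10^-3) = 2.91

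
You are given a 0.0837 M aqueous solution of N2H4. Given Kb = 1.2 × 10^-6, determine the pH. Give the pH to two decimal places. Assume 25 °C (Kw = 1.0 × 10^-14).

pH = 10.50

N2H4 + H2O ⇌ N2H5+ + OH-
From the ICE table, Kb = [OH-]²/(0.0837 − [OH-]) = 1.2 × 10^-6.
Since Kb ≪ C₀, [OH-] ≈ √(Kb·C₀) = 3.17 × 10^-4 M.
pOH = 3.50, so pH = 14.00 − pOH = 10.50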